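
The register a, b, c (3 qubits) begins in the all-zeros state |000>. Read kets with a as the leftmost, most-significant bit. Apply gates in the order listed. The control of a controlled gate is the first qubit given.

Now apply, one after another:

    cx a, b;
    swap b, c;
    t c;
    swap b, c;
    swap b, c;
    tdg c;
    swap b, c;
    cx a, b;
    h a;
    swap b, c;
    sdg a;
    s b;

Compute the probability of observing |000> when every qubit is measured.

The probability of measuring |000> is 1/2.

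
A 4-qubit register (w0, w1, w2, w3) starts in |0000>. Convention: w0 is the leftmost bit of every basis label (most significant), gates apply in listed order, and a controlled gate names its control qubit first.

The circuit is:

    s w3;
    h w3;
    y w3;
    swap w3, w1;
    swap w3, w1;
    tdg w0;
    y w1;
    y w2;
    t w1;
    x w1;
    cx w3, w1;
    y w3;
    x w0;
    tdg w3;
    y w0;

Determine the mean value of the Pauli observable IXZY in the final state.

The expectation value of IXZY is sqrt(2)/2. Key observation: gates 4-5 undo each other exactly, leaving only the rest of the circuit to track.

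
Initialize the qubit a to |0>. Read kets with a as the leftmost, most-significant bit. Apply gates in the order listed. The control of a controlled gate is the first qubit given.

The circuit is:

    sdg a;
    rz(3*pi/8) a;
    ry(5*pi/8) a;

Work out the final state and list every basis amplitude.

The final amplitudes are -exp(13*I*pi/16)*cos(5*pi/16) on |0>, -exp(13*I*pi/16)*sin(5*pi/16) on |1>.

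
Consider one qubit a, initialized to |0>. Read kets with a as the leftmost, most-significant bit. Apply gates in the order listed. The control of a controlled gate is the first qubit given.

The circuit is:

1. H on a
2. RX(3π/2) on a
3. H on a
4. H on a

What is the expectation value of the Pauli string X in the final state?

In the final state, X has expectation 1. Key observation: steps 3-4 multiply out to the identity, so the circuit reduces to the remaining gates.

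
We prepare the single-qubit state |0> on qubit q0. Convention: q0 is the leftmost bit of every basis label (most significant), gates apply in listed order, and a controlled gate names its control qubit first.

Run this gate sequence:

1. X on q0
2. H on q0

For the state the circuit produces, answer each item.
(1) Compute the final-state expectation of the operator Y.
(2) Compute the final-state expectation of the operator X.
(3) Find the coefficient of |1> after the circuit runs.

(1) The expectation value of Y is 0.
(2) In the final state, X has expectation -1.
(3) The amplitude on |1> is -sqrt(2)/2.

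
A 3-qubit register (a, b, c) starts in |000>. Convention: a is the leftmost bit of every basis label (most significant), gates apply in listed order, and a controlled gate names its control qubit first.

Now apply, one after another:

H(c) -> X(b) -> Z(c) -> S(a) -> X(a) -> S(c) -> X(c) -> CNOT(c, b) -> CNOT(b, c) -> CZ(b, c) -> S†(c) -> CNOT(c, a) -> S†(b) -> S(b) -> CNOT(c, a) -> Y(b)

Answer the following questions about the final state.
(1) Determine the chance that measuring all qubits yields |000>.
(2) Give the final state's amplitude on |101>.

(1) Outcome |000> occurs with probability 0. Key observation: steps 12-15 multiply out to the identity, so the circuit reduces to the remaining gates.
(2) The final state's coefficient on |101> equals -sqrt(2)*I/2.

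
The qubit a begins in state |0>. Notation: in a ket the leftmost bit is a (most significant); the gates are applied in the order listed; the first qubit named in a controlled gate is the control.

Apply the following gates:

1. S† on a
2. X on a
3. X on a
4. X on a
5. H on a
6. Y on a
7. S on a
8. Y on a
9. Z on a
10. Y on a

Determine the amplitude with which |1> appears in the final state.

The amplitude on |1> is -sqrt(2)/2.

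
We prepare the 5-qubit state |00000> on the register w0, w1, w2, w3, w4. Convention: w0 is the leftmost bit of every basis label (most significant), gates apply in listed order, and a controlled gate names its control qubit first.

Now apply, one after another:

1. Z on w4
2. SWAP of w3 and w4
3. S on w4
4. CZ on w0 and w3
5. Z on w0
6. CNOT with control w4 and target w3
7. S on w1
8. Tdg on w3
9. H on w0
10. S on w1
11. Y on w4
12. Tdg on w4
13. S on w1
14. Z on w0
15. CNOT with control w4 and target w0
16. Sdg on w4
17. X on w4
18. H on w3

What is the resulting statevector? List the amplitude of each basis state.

After the circuit, the state carries amplitude exp(3*I*pi/4)/2 on |00000>, exp(3*I*pi/4)/2 on |00010>, -exp(3*I*pi/4)/2 on |10000>, -exp(3*I*pi/4)/2 on |10010>, and 0 on every other basis state.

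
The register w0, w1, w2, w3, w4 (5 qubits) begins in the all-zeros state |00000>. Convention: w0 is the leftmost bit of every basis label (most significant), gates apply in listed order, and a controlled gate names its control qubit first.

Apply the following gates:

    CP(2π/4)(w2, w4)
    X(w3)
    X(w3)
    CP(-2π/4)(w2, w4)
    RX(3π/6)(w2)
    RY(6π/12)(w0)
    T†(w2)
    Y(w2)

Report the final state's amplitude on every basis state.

The final amplitudes are exp(3*I*pi/4)/2 on |00000>, I/2 on |00100>, exp(3*I*pi/4)/2 on |10000>, I/2 on |10100>, and 0 on every other basis state. Key observation: gates 1-4 undo each other exactly, leaving only the rest of the circuit to track.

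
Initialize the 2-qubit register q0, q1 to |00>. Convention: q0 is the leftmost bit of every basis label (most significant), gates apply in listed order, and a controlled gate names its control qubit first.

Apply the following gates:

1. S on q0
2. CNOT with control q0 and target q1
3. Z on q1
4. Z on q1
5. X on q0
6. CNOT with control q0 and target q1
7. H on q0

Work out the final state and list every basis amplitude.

The final amplitudes are 0 on |00>, sqrt(2)/2 on |01>, 0 on |10>, -sqrt(2)/2 on |11>.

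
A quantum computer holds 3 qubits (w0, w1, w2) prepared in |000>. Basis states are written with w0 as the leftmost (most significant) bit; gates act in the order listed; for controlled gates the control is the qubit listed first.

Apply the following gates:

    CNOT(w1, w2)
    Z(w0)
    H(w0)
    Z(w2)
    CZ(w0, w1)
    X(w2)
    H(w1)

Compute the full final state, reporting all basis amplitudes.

After the circuit, the state carries amplitude 0 on |000>, 1/2 on |001>, 0 on |010>, 1/2 on |011>, 0 on |100>, 1/2 on |101>, 0 on |110>, 1/2 on |111>.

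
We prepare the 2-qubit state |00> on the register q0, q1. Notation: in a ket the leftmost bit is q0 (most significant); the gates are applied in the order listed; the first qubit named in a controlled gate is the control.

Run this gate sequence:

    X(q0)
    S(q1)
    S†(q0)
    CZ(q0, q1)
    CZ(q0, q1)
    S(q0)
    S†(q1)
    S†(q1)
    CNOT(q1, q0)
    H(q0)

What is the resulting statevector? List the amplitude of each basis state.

The final amplitudes are sqrt(2)/2 on |00>, 0 on |01>, -sqrt(2)/2 on |10>, 0 on |11>. Key observation: the block from step 2 through step 7 cancels to the identity and can be dropped.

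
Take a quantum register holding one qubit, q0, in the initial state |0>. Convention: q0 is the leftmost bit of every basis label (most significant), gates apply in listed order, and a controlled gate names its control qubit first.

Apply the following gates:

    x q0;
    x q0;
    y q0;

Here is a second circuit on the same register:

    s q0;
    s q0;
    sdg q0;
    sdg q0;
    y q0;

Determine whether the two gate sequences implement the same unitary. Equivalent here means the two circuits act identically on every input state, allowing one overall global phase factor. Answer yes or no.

Yes, they are equivalent — the unitaries differ by at most a global phase.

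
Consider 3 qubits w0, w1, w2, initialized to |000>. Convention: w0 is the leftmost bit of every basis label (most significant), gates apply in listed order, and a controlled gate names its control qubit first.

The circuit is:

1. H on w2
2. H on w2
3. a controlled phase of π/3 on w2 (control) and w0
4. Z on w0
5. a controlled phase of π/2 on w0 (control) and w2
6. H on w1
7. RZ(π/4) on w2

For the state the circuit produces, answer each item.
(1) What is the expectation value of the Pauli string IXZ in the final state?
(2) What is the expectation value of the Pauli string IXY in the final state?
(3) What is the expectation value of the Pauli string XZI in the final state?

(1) The observable IXZ averages to 1.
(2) In the final state, IXY has expectation 0.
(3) The expectation value of XZI is 0.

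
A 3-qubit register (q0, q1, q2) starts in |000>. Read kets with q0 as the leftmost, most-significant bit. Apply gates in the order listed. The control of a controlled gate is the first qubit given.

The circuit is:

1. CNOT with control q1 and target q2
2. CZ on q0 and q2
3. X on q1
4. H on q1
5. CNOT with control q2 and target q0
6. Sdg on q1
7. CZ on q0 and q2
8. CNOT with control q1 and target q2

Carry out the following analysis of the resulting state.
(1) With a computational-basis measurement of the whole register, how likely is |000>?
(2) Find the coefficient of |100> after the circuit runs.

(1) The probability of measuring |000> is 1/2.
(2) The final state's coefficient on |100> equals 0.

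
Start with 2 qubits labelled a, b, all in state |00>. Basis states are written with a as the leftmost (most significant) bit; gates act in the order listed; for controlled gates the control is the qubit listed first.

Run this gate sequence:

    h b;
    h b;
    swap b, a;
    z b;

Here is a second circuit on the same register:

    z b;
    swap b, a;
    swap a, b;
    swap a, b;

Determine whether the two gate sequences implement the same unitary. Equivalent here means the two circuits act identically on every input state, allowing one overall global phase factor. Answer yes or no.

No — the two circuits implement different unitaries, even allowing a global phase.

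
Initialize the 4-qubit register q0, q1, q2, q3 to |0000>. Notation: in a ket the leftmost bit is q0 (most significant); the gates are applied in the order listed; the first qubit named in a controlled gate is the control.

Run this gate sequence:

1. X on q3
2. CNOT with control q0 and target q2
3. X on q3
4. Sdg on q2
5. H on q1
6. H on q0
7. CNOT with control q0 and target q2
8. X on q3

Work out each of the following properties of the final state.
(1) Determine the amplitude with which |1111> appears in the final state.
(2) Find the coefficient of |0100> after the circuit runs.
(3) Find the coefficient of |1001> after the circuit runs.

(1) |1111> carries amplitude 1/2 in the final state.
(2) The amplitude on |0100> is 0.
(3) The amplitude on |1001> is 0.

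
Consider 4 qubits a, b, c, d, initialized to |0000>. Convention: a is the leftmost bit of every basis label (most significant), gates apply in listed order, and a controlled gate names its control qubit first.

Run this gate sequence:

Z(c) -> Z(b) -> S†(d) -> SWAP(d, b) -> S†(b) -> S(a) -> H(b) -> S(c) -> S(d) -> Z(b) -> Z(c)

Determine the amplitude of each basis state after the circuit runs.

The final amplitudes are sqrt(2)/2 on |0000>, -sqrt(2)/2 on |0100>, and 0 on every other basis state.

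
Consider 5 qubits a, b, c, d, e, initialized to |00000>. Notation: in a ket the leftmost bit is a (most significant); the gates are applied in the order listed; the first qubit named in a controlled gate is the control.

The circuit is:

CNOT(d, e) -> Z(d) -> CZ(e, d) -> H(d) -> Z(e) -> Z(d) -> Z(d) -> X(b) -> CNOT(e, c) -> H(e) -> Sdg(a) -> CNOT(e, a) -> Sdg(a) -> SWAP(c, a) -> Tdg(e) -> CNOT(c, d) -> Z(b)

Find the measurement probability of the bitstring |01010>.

A full measurement returns |01010> with probability 1/4.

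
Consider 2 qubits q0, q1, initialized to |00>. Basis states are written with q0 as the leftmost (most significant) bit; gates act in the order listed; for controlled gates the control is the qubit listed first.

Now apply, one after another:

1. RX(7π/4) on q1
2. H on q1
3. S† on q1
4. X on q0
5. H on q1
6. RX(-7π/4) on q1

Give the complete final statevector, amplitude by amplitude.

The resulting statevector has amplitude 0 on |00>, 0 on |01>, 1/2 - I/2 on |10>, 1/2 + I/2 on |11>.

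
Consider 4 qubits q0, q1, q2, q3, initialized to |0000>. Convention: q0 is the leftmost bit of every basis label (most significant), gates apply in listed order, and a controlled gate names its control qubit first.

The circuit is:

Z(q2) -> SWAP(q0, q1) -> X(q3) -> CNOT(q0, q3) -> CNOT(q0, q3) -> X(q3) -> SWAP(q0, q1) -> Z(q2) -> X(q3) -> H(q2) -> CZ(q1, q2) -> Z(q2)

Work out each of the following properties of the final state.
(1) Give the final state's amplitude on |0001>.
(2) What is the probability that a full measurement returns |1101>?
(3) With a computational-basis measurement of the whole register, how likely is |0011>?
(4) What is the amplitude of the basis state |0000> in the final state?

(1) |0001> carries amplitude sqrt(2)/2 in the final state. Key observation: gates 1-8 undo each other exactly, leaving only the rest of the circuit to track.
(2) Outcome |1101> occurs with probability 0.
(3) A full measurement returns |0011> with probability 1/2.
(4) |0000> carries amplitude 0 in the final state.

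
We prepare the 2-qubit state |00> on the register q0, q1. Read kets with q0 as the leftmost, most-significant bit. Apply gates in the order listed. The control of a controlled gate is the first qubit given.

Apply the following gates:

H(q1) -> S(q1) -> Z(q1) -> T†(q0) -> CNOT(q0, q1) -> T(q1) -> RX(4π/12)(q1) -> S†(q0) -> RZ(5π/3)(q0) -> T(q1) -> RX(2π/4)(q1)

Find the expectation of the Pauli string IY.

The expectation value of IY is sqrt(6)/4.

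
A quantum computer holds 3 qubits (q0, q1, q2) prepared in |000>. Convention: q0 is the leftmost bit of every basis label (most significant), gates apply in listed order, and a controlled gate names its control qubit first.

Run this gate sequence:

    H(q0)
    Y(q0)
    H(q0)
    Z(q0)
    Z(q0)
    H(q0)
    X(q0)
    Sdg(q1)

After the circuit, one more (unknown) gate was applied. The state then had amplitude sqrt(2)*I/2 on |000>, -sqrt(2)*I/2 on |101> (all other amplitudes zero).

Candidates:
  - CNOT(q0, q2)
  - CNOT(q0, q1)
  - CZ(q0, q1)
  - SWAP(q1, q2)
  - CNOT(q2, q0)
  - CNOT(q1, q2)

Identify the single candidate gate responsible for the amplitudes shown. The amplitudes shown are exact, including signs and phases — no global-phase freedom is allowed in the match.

The applied gate was CNOT(q0, q2). Key observation: the block from step 3 through step 6 cancels to the identity and can be dropped.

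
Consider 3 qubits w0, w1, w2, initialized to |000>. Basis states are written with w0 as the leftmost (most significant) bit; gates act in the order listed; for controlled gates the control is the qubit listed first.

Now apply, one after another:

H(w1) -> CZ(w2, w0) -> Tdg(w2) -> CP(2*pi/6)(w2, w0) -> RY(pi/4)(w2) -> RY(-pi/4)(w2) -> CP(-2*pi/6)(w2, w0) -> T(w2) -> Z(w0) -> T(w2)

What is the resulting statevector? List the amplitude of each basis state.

The final amplitudes are sqrt(2)/2 on |000>, sqrt(2)/2 on |010>, and 0 on every other basis state. Key observation: gates 3-8 undo each other exactly, leaving only the rest of the circuit to track.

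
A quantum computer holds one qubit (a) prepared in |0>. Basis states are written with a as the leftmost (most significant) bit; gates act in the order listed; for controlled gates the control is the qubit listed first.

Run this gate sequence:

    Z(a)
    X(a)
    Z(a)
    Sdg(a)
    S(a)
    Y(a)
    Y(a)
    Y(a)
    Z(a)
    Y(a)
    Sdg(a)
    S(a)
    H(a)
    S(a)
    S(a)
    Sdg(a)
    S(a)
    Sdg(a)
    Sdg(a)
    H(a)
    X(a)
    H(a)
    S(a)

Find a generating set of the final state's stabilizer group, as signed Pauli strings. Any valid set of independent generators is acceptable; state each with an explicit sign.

The stabilizer group can be generated by +Y, among other valid generating sets. Key observation: gates 13-20 undo each other exactly, leaving only the rest of the circuit to track.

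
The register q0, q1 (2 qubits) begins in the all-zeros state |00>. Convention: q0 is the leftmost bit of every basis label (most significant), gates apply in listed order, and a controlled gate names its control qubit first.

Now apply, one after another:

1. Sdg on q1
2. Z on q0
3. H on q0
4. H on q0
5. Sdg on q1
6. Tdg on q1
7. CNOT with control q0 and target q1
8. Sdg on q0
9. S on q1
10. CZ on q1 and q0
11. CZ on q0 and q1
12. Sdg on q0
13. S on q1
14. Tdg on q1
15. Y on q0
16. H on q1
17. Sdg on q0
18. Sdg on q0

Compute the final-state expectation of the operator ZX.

In the final state, ZX has expectation -1.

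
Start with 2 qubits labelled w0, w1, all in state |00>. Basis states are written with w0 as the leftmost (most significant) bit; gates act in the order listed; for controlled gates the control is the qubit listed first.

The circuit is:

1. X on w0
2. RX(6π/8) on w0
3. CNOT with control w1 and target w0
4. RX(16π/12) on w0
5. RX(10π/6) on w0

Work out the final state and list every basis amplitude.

The final amplitudes are I*sqrt(2 - sqrt(2))/2 on |00>, 0 on |01>, sqrt(sqrt(2) + 2)/2 on |10>, 0 on |11>.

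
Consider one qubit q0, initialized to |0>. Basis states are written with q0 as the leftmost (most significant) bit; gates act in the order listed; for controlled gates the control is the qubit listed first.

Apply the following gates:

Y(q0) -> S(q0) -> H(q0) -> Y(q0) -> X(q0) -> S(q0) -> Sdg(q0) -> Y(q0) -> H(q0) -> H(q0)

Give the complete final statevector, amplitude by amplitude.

The resulting statevector has amplitude -sqrt(2)/2 on |0>, sqrt(2)/2 on |1>.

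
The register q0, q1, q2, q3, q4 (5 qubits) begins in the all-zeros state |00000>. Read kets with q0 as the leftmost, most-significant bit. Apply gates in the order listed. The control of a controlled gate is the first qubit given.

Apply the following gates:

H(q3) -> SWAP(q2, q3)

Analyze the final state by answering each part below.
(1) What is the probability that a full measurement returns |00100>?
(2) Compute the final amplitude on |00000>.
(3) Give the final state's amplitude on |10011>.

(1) The probability of measuring |00100> is 1/2.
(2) |00000> carries amplitude sqrt(2)/2 in the final state.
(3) The final state's coefficient on |10011> equals 0.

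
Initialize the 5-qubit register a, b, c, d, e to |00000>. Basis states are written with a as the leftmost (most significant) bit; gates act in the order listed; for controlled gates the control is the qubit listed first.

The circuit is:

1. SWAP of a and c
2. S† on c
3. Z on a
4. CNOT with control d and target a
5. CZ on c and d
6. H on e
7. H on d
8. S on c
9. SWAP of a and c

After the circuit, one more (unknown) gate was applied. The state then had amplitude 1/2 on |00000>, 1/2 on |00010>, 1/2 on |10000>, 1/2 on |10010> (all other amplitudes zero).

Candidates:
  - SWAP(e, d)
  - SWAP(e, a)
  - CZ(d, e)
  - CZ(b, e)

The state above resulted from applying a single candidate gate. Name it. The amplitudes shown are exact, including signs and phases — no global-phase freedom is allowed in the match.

The applied gate was SWAP(e, a).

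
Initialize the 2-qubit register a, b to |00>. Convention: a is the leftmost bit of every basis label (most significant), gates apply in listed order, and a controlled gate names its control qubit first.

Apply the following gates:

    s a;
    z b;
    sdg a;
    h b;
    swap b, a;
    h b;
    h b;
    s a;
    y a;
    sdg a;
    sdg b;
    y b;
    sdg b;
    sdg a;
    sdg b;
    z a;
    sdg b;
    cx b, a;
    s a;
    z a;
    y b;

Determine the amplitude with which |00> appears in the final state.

|00> carries amplitude -sqrt(2)/2 in the final state. Key observation: the block from step 6 through step 7 cancels to the identity and can be dropped.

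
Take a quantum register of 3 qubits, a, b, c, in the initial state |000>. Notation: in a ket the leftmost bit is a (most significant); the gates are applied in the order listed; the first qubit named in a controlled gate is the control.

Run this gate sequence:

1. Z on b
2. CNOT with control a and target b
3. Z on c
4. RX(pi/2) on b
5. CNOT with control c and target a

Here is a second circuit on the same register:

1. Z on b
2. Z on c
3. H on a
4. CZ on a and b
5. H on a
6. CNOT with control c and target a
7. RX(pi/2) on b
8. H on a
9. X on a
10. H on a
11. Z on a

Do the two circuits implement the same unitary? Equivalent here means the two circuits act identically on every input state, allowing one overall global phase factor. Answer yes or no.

No — the two circuits implement different unitaries, even allowing a global phase.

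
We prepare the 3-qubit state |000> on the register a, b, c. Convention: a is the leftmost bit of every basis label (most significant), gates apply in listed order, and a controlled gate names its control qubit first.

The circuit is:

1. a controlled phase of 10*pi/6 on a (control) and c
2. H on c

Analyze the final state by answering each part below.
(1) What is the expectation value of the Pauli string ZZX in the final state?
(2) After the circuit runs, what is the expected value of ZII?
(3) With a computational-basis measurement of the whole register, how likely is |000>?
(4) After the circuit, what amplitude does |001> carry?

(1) The observable ZZX averages to 1.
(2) In the final state, ZII has expectation 1.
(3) A full measurement returns |000> with probability 1/2.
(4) The final state's coefficient on |001> equals sqrt(2)/2.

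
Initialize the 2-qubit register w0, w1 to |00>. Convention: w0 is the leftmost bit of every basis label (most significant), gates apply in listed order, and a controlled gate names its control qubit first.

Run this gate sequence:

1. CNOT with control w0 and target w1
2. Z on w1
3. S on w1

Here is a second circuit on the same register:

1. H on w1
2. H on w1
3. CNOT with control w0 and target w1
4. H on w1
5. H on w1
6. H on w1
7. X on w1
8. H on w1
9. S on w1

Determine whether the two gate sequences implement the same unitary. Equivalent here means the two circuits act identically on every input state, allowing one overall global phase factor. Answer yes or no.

Yes — the two circuits implement the same unitary up to a global phase.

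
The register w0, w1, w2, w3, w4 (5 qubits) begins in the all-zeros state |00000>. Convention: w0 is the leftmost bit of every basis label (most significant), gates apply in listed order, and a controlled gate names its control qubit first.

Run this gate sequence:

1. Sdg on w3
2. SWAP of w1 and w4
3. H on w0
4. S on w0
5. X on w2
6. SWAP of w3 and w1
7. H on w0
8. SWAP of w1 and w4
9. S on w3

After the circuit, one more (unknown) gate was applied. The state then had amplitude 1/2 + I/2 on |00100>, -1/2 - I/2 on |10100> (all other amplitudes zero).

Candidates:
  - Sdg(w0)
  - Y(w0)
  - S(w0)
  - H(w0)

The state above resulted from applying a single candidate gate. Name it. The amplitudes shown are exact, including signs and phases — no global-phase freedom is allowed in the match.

The applied gate was Sdg(w0).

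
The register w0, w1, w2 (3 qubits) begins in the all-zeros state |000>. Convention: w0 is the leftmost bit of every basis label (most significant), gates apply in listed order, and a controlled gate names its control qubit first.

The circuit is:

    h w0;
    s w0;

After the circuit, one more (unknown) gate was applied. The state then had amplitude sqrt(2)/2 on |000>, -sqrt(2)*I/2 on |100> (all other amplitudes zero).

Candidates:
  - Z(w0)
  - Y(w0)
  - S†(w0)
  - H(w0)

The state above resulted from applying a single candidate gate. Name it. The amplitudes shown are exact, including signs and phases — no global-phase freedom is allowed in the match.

It was Z(w0) that produced the state shown.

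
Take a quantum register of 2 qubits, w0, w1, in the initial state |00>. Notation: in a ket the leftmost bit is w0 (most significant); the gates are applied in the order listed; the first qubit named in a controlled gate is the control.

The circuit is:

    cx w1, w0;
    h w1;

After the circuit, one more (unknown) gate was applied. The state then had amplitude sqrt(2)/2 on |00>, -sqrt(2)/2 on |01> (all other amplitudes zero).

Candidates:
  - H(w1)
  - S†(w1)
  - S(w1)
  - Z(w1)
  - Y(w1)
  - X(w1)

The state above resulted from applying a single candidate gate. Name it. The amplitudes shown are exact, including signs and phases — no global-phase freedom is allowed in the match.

It was Z(w1) that produced the state shown.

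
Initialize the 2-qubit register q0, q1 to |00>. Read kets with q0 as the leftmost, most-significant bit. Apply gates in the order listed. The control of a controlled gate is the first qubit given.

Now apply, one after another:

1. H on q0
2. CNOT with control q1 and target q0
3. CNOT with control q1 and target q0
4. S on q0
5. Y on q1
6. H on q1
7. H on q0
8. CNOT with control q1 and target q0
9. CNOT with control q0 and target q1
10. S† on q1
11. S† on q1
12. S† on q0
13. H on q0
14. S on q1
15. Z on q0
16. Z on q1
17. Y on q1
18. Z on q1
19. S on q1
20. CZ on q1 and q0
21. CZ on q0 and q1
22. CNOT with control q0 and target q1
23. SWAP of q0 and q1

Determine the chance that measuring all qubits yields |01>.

A full measurement returns |01> with probability 1/4.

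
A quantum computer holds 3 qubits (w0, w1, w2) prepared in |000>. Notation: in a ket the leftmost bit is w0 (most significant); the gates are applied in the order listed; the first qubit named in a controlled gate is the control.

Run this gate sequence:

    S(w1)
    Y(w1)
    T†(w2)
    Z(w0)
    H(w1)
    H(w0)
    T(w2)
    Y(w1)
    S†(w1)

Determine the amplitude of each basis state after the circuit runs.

The final amplitudes are -1/2 on |000>, 0 on |001>, I/2 on |010>, 0 on |011>, -1/2 on |100>, 0 on |101>, I/2 on |110>, 0 on |111>.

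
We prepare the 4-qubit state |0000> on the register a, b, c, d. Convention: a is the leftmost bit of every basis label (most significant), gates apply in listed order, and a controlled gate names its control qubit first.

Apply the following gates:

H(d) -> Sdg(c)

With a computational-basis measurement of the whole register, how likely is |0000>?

The probability of measuring |0000> is 1/2.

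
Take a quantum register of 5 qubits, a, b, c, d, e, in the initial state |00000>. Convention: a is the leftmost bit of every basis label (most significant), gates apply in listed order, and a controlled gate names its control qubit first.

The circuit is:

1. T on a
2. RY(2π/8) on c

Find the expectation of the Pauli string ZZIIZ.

The expectation value of ZZIIZ is 1.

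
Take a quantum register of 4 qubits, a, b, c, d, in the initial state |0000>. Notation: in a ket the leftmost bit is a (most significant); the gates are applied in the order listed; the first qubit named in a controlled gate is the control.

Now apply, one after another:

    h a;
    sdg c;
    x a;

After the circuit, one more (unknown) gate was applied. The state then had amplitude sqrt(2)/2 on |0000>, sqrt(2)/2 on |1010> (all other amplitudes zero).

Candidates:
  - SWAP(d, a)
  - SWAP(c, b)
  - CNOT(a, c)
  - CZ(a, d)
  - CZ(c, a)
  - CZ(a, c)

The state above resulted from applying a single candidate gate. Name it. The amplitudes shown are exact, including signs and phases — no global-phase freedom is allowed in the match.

It was CNOT(a, c) that produced the state shown.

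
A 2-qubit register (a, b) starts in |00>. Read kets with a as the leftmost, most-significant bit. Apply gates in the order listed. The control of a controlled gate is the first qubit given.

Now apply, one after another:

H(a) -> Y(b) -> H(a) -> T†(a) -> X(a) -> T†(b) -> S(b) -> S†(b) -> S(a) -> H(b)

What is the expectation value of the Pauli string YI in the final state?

The expectation value of YI is 0. Key observation: the block from step 7 through step 8 cancels to the identity and can be dropped.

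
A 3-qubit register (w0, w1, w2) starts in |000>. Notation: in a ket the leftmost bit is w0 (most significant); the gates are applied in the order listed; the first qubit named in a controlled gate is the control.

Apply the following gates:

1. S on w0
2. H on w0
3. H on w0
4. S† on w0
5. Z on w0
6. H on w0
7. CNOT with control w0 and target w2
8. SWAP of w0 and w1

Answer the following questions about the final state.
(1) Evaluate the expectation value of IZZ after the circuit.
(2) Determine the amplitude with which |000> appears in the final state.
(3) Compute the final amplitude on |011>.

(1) The observable IZZ averages to 1. Key observation: the block from step 1 through step 4 cancels to the identity and can be dropped.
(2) |000> carries amplitude sqrt(2)/2 in the final state.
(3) The amplitude on |011> is sqrt(2)/2.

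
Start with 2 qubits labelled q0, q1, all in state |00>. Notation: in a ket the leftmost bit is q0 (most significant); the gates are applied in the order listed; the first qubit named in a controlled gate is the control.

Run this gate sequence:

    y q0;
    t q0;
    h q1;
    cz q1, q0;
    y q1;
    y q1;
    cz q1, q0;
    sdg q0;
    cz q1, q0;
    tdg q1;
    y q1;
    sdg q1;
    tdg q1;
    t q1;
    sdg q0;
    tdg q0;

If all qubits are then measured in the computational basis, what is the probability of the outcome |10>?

The probability of measuring |10> is 1/2.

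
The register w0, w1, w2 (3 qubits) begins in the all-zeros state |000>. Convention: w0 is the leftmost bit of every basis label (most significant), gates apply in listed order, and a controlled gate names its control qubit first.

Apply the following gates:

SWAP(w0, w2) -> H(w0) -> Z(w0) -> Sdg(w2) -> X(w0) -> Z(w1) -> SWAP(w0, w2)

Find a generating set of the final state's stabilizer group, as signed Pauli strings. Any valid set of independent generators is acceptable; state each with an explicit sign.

The stabilizer group can be generated by -IIX, +ZII, +IZI, among other valid generating sets.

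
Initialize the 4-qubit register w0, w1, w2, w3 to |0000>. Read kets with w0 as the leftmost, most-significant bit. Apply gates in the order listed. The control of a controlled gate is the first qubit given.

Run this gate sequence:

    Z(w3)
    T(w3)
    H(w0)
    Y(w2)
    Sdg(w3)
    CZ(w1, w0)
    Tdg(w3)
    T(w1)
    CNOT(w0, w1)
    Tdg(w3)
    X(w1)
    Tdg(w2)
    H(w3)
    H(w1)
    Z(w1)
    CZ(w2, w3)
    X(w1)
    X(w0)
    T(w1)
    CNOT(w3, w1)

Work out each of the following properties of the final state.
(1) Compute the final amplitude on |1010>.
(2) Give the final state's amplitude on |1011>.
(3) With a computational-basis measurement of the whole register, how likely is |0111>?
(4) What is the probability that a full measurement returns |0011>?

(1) The final state's coefficient on |1010> equals sqrt(2)*exp(I*pi/4)/4.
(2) |1011> carries amplitude -sqrt(2)*I/4 in the final state.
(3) The probability of measuring |0111> is 1/8.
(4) A full measurement returns |0011> with probability 1/8.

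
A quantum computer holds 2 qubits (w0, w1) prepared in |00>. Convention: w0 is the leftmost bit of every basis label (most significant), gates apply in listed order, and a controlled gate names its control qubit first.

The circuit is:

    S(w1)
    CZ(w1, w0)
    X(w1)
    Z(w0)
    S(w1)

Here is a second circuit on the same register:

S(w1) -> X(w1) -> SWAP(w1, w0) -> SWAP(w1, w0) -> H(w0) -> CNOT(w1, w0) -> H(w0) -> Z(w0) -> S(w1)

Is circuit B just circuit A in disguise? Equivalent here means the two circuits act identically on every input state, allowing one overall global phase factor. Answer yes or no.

No: there is an input state on which the two circuits produce genuinely different outputs (not merely differing by a phase).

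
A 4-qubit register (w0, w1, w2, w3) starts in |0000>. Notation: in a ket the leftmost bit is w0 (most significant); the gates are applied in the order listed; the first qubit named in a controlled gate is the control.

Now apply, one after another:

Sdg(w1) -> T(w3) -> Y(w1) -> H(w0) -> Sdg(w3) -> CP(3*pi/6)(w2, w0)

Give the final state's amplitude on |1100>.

The amplitude on |1100> is sqrt(2)*I/2.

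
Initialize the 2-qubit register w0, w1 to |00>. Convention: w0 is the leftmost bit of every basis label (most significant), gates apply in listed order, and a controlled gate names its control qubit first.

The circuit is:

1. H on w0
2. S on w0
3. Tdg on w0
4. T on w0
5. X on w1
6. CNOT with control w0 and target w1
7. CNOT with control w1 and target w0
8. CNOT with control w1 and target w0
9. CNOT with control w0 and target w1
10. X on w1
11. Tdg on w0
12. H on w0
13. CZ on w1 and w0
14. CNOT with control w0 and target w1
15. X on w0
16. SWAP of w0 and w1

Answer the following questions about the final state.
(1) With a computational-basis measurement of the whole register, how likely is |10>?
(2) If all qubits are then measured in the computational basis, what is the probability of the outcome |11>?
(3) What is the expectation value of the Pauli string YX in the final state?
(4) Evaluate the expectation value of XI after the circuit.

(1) Outcome |10> occurs with probability 1/2 - sqrt(2)/4. Key observation: the block from step 4 through step 11 cancels to the identity and can be dropped.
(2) The probability of measuring |11> is 0.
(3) The observable YX averages to -sqrt(2)/2.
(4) The expectation value of XI is 0.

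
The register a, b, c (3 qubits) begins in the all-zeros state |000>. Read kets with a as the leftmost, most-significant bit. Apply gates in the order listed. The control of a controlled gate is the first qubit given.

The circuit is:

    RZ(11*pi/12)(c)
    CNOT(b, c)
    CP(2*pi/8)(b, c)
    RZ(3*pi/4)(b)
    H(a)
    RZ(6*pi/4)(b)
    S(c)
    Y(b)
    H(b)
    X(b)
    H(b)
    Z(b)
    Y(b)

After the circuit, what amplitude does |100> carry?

The final state's coefficient on |100> equals sqrt(2)*exp(5*I*pi/12)/2.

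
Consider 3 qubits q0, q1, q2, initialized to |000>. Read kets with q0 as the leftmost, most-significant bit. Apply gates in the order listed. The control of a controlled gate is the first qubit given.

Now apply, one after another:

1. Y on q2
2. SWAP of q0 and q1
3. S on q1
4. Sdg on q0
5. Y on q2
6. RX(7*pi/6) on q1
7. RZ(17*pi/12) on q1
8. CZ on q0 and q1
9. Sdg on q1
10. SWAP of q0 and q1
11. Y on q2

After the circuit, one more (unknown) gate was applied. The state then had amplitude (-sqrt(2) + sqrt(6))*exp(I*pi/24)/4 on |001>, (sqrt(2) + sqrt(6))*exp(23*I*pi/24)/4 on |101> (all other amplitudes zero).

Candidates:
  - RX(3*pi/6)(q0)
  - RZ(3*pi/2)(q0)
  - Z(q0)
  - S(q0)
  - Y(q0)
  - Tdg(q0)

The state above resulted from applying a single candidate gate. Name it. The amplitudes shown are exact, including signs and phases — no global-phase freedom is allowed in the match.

It was RZ(3*pi/2)(q0) that produced the state shown.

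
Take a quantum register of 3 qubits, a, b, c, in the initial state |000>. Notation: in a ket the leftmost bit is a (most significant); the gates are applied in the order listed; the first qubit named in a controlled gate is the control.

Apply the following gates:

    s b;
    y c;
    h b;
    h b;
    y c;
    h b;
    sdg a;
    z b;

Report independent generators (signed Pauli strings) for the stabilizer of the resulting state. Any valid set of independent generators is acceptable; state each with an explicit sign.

The stabilizer group can be generated by -IXI, +ZII, +IIZ, among other valid generating sets. Key observation: steps 2-5 multiply out to the identity, so the circuit reduces to the remaining gates.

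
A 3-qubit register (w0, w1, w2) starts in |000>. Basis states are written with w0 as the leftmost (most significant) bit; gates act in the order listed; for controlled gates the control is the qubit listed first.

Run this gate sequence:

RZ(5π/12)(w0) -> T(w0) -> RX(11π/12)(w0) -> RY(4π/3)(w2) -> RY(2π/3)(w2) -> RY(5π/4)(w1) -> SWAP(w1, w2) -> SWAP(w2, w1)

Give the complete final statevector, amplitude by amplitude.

After the circuit, the state carries amplitude sqrt(6)*exp(-5*I*pi/24)/8 + sqrt(1/2 - sqrt(2)/4)*sqrt(sqrt(2)/4 + 1/2)*exp(-5*I*pi/24)/2 - sqrt(3)*exp(-5*I*pi/24)/4 on |000>, 0 on |001>, sqrt(3)*sqrt(1/2 - sqrt(2)/4)*sqrt(sqrt(2)/4 + 1/2)*exp(-5*I*pi/24)/2 - sqrt(2)*exp(-5*I*pi/24)/8 - exp(-5*I*pi/24)/4 on |010>, 0 on |011>, -sqrt(3)*I*sqrt(1/2 - sqrt(2)/4)*sqrt(sqrt(2)/4 + 1/2)*exp(-5*I*pi/24)/2 - I*exp(-5*I*pi/24)/4 + sqrt(2)*I*exp(-5*I*pi/24)/8 on |100>, 0 on |101>, I*sqrt(1/2 - sqrt(2)/4)*sqrt(sqrt(2)/4 + 1/2)*exp(-5*I*pi/24)/2 + sqrt(6)*I*exp(-5*I*pi/24)/8 + sqrt(3)*I*exp(-5*I*pi/24)/4 on |110>, 0 on |111>.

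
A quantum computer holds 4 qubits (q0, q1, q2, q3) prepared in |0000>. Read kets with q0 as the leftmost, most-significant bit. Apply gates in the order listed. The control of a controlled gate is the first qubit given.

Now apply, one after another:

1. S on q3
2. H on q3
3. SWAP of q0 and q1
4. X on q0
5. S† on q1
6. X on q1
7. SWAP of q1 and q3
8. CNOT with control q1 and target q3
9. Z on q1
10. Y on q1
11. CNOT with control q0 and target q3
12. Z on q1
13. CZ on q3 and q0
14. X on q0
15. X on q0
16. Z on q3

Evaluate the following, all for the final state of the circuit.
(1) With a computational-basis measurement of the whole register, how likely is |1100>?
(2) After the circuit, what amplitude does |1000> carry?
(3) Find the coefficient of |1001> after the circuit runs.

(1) A full measurement returns |1100> with probability 1/2.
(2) The amplitude on |1000> is 0.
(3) The final state's coefficient on |1001> equals sqrt(2)*I/2.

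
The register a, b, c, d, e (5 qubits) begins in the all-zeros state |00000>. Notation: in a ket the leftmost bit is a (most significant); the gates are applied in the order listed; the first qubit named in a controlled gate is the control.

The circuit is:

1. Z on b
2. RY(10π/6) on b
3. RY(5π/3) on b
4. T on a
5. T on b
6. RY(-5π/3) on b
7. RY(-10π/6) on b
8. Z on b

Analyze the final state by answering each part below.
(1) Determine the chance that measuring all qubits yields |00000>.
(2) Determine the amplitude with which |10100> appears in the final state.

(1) A full measurement returns |00000> with probability 3*sqrt(2)/16 + 5/8.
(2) The amplitude on |10100> is 0.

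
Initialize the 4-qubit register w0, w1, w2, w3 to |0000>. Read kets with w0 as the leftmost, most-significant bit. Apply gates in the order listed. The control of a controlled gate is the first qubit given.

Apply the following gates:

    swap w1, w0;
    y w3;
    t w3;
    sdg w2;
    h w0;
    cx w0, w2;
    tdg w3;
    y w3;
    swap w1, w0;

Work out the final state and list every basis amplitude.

After the circuit, the state carries amplitude sqrt(2)/2 on |0000>, sqrt(2)/2 on |0110>, and 0 on every other basis state.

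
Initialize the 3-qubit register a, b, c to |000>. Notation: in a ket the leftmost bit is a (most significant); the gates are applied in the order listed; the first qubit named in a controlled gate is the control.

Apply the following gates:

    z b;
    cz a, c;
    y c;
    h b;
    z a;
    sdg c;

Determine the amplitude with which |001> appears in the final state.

|001> carries amplitude sqrt(2)/2 in the final state.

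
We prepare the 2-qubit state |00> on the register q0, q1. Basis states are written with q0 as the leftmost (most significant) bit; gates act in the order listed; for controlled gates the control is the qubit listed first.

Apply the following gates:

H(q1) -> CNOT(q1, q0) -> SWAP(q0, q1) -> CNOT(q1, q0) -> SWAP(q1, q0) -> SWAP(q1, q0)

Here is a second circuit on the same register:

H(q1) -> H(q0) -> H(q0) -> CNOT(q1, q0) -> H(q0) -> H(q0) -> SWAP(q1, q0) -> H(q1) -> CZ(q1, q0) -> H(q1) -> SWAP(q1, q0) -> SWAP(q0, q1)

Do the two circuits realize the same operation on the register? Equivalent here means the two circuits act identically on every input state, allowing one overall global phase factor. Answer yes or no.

No, they are not equivalent — no single phase factor reconciles the two unitaries.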